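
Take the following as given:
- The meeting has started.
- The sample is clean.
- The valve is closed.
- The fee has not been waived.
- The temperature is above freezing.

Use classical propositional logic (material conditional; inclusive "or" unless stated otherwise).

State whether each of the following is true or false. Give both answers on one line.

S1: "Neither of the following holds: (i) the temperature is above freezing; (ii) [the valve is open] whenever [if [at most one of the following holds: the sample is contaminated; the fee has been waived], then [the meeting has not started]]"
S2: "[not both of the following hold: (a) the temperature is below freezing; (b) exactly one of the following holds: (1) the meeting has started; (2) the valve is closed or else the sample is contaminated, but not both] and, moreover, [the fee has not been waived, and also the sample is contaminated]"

S1 false / S2 false

Let U = "the temperature is below freezing" (F), Q = "the sample is contaminated" (F), S = "the fee has been waived" (F), P = "the meeting has started" (T), R = "the valve is open" (F).

S1: In symbols: ~U nor (((Q nand S) -> ~P) -> R)

~U = ~F = T
Q nand S = F nand F = T
~P = ~T = F
(Q nand S) -> ~P = T -> F = F
((Q nand S) -> ~P) -> R = F -> F = T
~U nor (((Q nand S) -> ~P) -> R) = T nor T = F
So S1 is false.

S2: Parsed as (U nand (P xor (~R xor Q))) & (~S & Q)

~R = ~F = T
~R xor Q = T xor F = T
P xor (~R xor Q) = T xor T = F
U nand (P xor (~R xor Q)) = F nand F = T
~S = ~F = T
~S & Q = T & F = F
(U nand (P xor (~R xor Q))) & (~S & Q) = T & F = F
Thus S2 is false.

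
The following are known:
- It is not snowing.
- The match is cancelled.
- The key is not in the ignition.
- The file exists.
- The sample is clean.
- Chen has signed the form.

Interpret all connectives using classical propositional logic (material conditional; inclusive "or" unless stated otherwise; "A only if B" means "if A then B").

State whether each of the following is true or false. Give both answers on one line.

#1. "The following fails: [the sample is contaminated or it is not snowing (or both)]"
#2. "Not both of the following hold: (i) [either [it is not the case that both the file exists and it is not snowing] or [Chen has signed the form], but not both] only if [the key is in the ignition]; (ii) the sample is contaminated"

#1 F; #2 T

Let U = "the sample is contaminated" (F), P = "it is snowing" (F), S = "the file exists" (T), V = "Chen has signed the form" (T), R = "the key is in the ignition" (F).

#1: Formalization: ~(U | ~P)

~P = ~F = T
U | ~P = F | T = T
~(U | ~P) = ~T = F
Thus #1 is false.

#2: This is (((S nand ~P) xor V) -> R) nand U.

~P = ~F = T
S nand ~P = T nand T = F
(S nand ~P) xor V = F xor T = T
((S nand ~P) xor V) -> R = T -> F = F
(((S nand ~P) xor V) -> R) nand U = F nand F = T
So #2 is true.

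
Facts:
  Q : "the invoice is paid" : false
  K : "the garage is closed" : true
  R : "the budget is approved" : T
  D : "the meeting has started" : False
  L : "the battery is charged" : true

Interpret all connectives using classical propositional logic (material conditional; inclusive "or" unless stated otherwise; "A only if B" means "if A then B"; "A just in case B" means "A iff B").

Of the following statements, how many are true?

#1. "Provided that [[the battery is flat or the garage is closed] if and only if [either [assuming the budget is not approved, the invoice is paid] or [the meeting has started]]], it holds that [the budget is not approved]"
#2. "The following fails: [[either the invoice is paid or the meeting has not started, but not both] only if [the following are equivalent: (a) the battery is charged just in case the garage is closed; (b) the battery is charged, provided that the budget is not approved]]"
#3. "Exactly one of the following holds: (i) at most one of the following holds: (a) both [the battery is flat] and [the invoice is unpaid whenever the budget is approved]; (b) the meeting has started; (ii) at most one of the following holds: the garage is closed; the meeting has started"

0

#1: Formalization: ((~L | K) <-> ((~R -> Q) | D)) -> ~R

~L = ~T = F
~L | K = F | T = T
~R = ~T = F
~R -> Q = F -> F = T
(~R -> Q) | D = T | F = T
(~L | K) <-> ((~R -> Q) | D) = T <-> T = T
~R = ~T = F
((~L | K) <-> ((~R -> Q) | D)) -> ~R = T -> F = F
So #1 is false.

#2: This is ~((Q xor ~D) -> ((L <-> K) <-> (~R -> L))).

~D = ~F = T
Q xor ~D = F xor T = T
L <-> K = T <-> T = T
~R = ~T = F
~R -> L = F -> T = T
(L <-> K) <-> (~R -> L) = T <-> T = T
(Q xor ~D) -> ((L <-> K) <-> (~R -> L)) = T -> T = T
~((Q xor ~D) -> ((L <-> K) <-> (~R -> L))) = ~T = F
Hence #2 is false.

#3: Parsed as ((~L & (R -> ~Q)) nand D) xor (K nand D)

~L = ~T = F
~Q = ~F = T
R -> ~Q = T -> T = T
~L & (R -> ~Q) = F & T = F
(~L & (R -> ~Q)) nand D = F nand F = T
K nand D = T nand F = T
((~L & (R -> ~Q)) nand D) xor (K nand D) = T xor T = F
Hence #3 is false.

0 of the 3 statements are true (none).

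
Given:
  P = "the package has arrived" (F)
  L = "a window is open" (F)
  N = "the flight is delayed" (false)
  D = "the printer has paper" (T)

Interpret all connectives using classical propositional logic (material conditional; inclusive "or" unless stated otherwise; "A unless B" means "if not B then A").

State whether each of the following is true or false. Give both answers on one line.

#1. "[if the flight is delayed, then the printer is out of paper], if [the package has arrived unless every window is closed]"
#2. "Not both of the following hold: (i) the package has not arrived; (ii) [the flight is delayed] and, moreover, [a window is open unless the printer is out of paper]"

#1: In symbols: (P ∨ ¬L) → (N → ¬D)

¬L = ¬F = T
P ∨ ¬L = F ∨ T = T
¬D = ¬T = F
N → ¬D = F → F = T
(P ∨ ¬L) → (N → ¬D) = T → T = T
So #1 is true.

#2: This is ¬P ↑ (N ∧ (L ∨ ¬D)).

¬P = ¬F = T
¬D = ¬T = F
L ∨ ¬D = F ∨ F = F
N ∧ (L ∨ ¬D) = F ∧ F = F
¬P ↑ (N ∧ (L ∨ ¬D)) = T ↑ F = T
So #2 is true.

#1 true / #2 true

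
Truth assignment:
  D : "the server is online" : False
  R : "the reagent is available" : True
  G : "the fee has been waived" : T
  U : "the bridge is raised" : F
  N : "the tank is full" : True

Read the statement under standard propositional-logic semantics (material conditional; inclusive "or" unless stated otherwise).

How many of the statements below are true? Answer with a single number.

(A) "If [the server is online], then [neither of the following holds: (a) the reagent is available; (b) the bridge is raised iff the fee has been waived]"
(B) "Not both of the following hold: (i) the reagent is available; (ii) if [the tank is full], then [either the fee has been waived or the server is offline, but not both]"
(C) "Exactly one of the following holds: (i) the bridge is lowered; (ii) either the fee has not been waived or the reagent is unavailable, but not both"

(A): Parsed as D → (R ↓ (U ↔ G))

U ↔ G = F ↔ T = F
R ↓ (U ↔ G) = T ↓ F = F
D → (R ↓ (U ↔ G)) = F → F = T
So (A) is true.

(B): Parsed as R ↑ (N → (G ⊕ ¬D))

¬D = ¬F = T
G ⊕ ¬D = T ⊕ T = F
N → (G ⊕ ¬D) = T → F = F
R ↑ (N → (G ⊕ ¬D)) = T ↑ F = T
Hence (B) is true.

(C): Parsed as ¬U ⊕ (¬G ⊕ ¬R)

¬U = ¬F = T
¬G = ¬T = F
¬R = ¬T = F
¬G ⊕ ¬R = F ⊕ F = F
¬U ⊕ (¬G ⊕ ¬R) = T ⊕ F = T
So (C) is true.

Count: 3.

3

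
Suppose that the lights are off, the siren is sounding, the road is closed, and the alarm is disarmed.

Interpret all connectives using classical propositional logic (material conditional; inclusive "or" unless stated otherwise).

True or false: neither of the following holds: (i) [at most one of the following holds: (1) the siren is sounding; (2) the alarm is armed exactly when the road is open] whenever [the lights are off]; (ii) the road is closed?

False.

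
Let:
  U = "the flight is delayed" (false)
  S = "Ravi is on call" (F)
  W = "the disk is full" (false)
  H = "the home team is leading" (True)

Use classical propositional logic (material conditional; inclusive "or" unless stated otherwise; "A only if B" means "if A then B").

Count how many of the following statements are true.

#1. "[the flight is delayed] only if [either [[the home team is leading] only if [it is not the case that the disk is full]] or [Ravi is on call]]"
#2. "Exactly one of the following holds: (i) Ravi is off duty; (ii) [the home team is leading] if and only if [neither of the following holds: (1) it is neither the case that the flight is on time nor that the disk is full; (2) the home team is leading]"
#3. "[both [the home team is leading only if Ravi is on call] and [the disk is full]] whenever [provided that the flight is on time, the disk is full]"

#1: Parsed as U -> ((H -> not W) or S)

not W = not False = True
H -> not W = True -> True = True
(H -> not W) or S = True or False = True
U -> ((H -> not W) or S) = False -> True = True
Thus #1 is true.

#2: Parsed as not S xor (H iff ((not U nor W) nor H))

not S = not False = True
not U = not False = True
not U nor W = True nor False = False
(not U nor W) nor H = False nor True = False
H iff ((not U nor W) nor H) = True iff False = False
not S xor (H iff ((not U nor W) nor H)) = True xor False = True
Thus #2 is true.

#3: In symbols: (not U -> W) -> ((H -> S) and W)

not U = not False = True
not U -> W = True -> False = False
H -> S = True -> False = False
(H -> S) and W = False and False = False
(not U -> W) -> ((H -> S) and W) = False -> False = True
Thus #3 is true.

True statements: 3 (#1, #2, #3).

3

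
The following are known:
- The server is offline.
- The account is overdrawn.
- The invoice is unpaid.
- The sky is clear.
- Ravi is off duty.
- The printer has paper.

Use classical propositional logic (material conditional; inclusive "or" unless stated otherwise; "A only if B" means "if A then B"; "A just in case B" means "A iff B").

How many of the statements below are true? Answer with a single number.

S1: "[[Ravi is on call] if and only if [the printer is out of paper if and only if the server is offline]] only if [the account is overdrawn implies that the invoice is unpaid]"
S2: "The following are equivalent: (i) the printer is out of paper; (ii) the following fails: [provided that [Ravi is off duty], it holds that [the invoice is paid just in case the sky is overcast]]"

2

Let U = "Ravi is on call" (F), V = "the printer has paper" (T), P = "the server is online" (F), Q = "the account is overdrawn" (T), R = "the invoice is paid" (F), S = "the sky is overcast" (F).

S1: In symbols: (U ↔ (¬V ↔ ¬P)) → (Q → ¬R)

¬V = ¬T = F
¬P = ¬F = T
¬V ↔ ¬P = F ↔ T = F
U ↔ (¬V ↔ ¬P) = F ↔ F = T
¬R = ¬F = T
Q → ¬R = T → T = T
(U ↔ (¬V ↔ ¬P)) → (Q → ¬R) = T → T = T
So S1 is true.

S2: In symbols: ¬V ↔ ¬(¬U → (R ↔ S))

¬V = ¬T = F
¬U = ¬F = T
R ↔ S = F ↔ F = T
¬U → (R ↔ S) = T → T = T
¬(¬U → (R ↔ S)) = ¬T = F
¬V ↔ ¬(¬U → (R ↔ S)) = F ↔ F = T
So S2 is true.

2 of the 2 statements are true (S1, S2).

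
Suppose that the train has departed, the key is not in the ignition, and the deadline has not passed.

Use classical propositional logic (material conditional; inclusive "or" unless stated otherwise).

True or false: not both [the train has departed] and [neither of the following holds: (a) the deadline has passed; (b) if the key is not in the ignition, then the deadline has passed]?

False

Let P = "the train has departed" (T), R = "the deadline has passed" (F), Q = "the key is in the ignition" (F).
Formalization: P ↑ (R ↓ (¬Q → R))

¬Q = ¬F = T
¬Q → R = T → F = F
R ↓ (¬Q → R) = F ↓ F = T
P ↑ (R ↓ (¬Q → R)) = T ↑ T = F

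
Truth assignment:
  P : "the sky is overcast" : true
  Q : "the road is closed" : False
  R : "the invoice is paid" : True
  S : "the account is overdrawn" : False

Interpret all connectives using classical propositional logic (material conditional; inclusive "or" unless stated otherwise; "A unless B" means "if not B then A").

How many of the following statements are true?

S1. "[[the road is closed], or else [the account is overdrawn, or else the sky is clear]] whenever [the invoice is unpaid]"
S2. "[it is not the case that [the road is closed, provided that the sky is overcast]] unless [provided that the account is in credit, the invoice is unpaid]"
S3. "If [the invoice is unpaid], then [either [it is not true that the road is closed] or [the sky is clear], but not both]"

3

S1: In symbols: ~R -> (Q | (S | ~P))

~R = ~T = F
~P = ~T = F
S | ~P = F | F = F
Q | (S | ~P) = F | F = F
~R -> (Q | (S | ~P)) = F -> F = T
Thus S1 is true.

S2: Parsed as ~(P -> Q) | (~S -> ~R)

P -> Q = T -> F = F
~(P -> Q) = ~F = T
~S = ~F = T
~R = ~T = F
~S -> ~R = T -> F = F
~(P -> Q) | (~S -> ~R) = T | F = T
Thus S2 is true.

S3: This is ~R -> (~Q xor ~P).

~R = ~T = F
~Q = ~F = T
~P = ~T = F
~Q xor ~P = T xor F = T
~R -> (~Q xor ~P) = F -> T = T
So S3 is true.

3 of the 3 statements are true.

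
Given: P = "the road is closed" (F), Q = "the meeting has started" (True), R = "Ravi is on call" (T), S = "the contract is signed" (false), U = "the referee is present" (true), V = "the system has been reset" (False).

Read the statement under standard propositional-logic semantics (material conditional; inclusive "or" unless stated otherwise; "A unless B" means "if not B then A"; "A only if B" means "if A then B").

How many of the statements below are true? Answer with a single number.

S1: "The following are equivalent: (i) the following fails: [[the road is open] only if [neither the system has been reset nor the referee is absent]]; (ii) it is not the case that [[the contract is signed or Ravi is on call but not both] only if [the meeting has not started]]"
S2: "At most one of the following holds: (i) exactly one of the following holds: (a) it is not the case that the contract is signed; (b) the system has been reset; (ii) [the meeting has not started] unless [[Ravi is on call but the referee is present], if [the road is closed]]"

0

S1: This is ¬(¬P → (V ↓ ¬U)) ↔ ¬((S ⊕ R) → ¬Q).

¬P = ¬F = T
¬U = ¬T = F
V ↓ ¬U = F ↓ F = T
¬P → (V ↓ ¬U) = T → T = T
¬(¬P → (V ↓ ¬U)) = ¬T = F
S ⊕ R = F ⊕ T = T
¬Q = ¬T = F
(S ⊕ R) → ¬Q = T → F = F
¬((S ⊕ R) → ¬Q) = ¬F = T
¬(¬P → (V ↓ ¬U)) ↔ ¬((S ⊕ R) → ¬Q) = F ↔ T = F
Hence S1 is false.

S2: Formalization: (¬S ⊕ V) ↑ (¬Q ∨ (P → (R ∧ U)))

¬S = ¬F = T
¬S ⊕ V = T ⊕ F = T
¬Q = ¬T = F
R ∧ U = T ∧ T = T
P → (R ∧ U) = F → T = T
¬Q ∨ (P → (R ∧ U)) = F ∨ T = T
(¬S ⊕ V) ↑ (¬Q ∨ (P → (R ∧ U))) = T ↑ T = F
Hence S2 is false.

0 of the 2 statements are true (none).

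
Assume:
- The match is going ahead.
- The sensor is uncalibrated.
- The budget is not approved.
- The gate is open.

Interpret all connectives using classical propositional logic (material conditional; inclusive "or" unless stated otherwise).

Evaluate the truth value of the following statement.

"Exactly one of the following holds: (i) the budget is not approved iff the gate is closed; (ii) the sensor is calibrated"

Let V = "the budget is approved" (F), Q = "the gate is open" (T), G = "the sensor is calibrated" (F).
In symbols: (~V <-> ~Q) xor G

~V = ~F = T
~Q = ~T = F
~V <-> ~Q = T <-> F = F
(~V <-> ~Q) xor G = F xor F = F

The statement is false.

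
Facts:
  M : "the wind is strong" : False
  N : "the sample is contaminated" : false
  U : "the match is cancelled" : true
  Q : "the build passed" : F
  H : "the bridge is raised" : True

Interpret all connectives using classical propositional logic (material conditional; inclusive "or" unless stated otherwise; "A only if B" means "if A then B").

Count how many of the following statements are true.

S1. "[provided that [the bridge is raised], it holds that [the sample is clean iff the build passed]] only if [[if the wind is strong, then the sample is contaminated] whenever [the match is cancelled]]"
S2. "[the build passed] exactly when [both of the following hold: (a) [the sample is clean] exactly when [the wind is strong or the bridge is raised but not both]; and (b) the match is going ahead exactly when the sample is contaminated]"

S1: In symbols: (H -> (not N iff Q)) -> (U -> (M -> N))

not N = not False = True
not N iff Q = True iff False = False
H -> (not N iff Q) = True -> False = False
M -> N = False -> False = True
U -> (M -> N) = True -> True = True
(H -> (not N iff Q)) -> (U -> (M -> N)) = False -> True = True
Thus S1 is true.

S2: This is Q iff ((not N iff (M xor H)) and (not U iff N)).

not N = not False = True
M xor H = False xor True = True
not N iff (M xor H) = True iff True = True
not U = not True = False
not U iff N = False iff False = True
(not N iff (M xor H)) and (not U iff N) = True and True = True
Q iff ((not N iff (M xor H)) and (not U iff N)) = False iff True = False
So S2 is false.

True statements: 1.

1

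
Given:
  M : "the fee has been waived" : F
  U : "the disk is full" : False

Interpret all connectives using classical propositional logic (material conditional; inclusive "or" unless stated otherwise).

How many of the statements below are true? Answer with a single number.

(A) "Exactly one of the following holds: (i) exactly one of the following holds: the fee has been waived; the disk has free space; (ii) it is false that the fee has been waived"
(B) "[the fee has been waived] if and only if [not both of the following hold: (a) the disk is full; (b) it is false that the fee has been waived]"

0

(A): Formalization: (M ⊕ ¬U) ⊕ ¬M

¬U = ¬F = T
M ⊕ ¬U = F ⊕ T = T
¬M = ¬F = T
(M ⊕ ¬U) ⊕ ¬M = T ⊕ T = F
So (A) is false.

(B): This is M ↔ (U ↑ ¬M).

¬M = ¬F = T
U ↑ ¬M = F ↑ T = T
M ↔ (U ↑ ¬M) = F ↔ T = F
Hence (B) is false.

0 of the 2 statements are true (none).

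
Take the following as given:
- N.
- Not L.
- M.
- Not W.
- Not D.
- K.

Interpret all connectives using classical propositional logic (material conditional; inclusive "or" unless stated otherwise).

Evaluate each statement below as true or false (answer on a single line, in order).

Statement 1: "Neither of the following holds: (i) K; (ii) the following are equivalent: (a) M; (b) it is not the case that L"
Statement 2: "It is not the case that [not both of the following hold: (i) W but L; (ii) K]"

Statement 1 F / Statement 2 F

Statement 1: Formalization: K nor (M <-> ~L)

~L = ~F = T
M <-> ~L = T <-> T = T
K nor (M <-> ~L) = T nor T = F
Hence Statement 1 is false.

Statement 2: Parsed as ~((W & L) nand K)

W & L = F & F = F
(W & L) nand K = F nand T = T
~((W & L) nand K) = ~T = F
Thus Statement 2 is false.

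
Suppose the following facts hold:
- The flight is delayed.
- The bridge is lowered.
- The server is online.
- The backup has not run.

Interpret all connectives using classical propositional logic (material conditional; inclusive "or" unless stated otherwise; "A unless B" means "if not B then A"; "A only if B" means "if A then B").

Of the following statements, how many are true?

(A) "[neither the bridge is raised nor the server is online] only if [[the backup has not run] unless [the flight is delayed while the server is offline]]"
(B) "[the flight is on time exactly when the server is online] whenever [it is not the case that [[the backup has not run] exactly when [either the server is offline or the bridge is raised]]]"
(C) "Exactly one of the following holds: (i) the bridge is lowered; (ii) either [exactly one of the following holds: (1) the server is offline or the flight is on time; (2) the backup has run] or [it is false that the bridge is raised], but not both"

1

Let G = "the bridge is raised" (F), V = "the server is online" (T), P = "the backup has run" (F), R = "the flight is delayed" (T).

(A): Parsed as (G ↓ V) → (¬P ∨ (R ∧ ¬V))

G ↓ V = F ↓ T = F
¬P = ¬F = T
¬V = ¬T = F
R ∧ ¬V = T ∧ F = F
¬P ∨ (R ∧ ¬V) = T ∨ F = T
(G ↓ V) → (¬P ∨ (R ∧ ¬V)) = F → T = T
So (A) is true.

(B): Formalization: ¬(¬P ↔ (¬V ∨ G)) → (¬R ↔ V)

¬P = ¬F = T
¬V = ¬T = F
¬V ∨ G = F ∨ F = F
¬P ↔ (¬V ∨ G) = T ↔ F = F
¬(¬P ↔ (¬V ∨ G)) = ¬F = T
¬R = ¬T = F
¬R ↔ V = F ↔ T = F
¬(¬P ↔ (¬V ∨ G)) → (¬R ↔ V) = T → F = F
Thus (B) is false.

(C): In symbols: ¬G ⊕ (((¬V ∨ ¬R) ⊕ P) ⊕ ¬G)

¬G = ¬F = T
¬V = ¬T = F
¬R = ¬T = F
¬V ∨ ¬R = F ∨ F = F
(¬V ∨ ¬R) ⊕ P = F ⊕ F = F
¬G = ¬F = T
((¬V ∨ ¬R) ⊕ P) ⊕ ¬G = F ⊕ T = T
¬G ⊕ (((¬V ∨ ¬R) ⊕ P) ⊕ ¬G) = T ⊕ T = F
Thus (C) is false.

True statements: 1 ((A)).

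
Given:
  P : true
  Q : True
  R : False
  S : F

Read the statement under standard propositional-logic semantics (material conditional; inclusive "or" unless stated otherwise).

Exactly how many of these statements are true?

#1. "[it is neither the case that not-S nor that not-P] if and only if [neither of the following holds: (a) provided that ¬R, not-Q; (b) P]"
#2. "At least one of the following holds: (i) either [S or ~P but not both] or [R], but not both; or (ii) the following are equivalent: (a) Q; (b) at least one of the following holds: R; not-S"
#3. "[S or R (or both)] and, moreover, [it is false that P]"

#1: Parsed as (¬S ↓ ¬P) ↔ ((¬R → ¬Q) ↓ P)

¬S = ¬F = T
¬P = ¬T = F
¬S ↓ ¬P = T ↓ F = F
¬R = ¬F = T
¬Q = ¬T = F
¬R → ¬Q = T → F = F
(¬R → ¬Q) ↓ P = F ↓ T = F
(¬S ↓ ¬P) ↔ ((¬R → ¬Q) ↓ P) = F ↔ F = T
So #1 is true.

#2: This is ((S ⊕ ¬P) ⊕ R) ∨ (Q ↔ (R ∨ ¬S)).

¬P = ¬T = F
S ⊕ ¬P = F ⊕ F = F
(S ⊕ ¬P) ⊕ R = F ⊕ F = F
¬S = ¬F = T
R ∨ ¬S = F ∨ T = T
Q ↔ (R ∨ ¬S) = T ↔ T = T
((S ⊕ ¬P) ⊕ R) ∨ (Q ↔ (R ∨ ¬S)) = F ∨ T = T
So #2 is true.

#3: Formalization: (S ∨ R) ∧ ¬P

S ∨ R = F ∨ F = F
¬P = ¬T = F
(S ∨ R) ∧ ¬P = F ∧ F = F
Thus #3 is false.

True statements: 2.

2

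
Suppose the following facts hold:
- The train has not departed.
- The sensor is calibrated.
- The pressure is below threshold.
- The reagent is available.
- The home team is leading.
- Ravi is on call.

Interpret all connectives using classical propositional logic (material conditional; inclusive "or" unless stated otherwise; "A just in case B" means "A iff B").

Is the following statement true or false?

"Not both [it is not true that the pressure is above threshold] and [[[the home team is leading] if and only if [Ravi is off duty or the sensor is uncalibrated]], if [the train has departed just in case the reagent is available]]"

Let W = "the pressure is above threshold" (False), V = "the train has departed" (False), S = "the reagent is available" (True), M = "the home team is leading" (True), H = "Ravi is on call" (True), N = "the sensor is calibrated" (True).
Parsed as not W nand ((V iff S) -> (M iff (not H or not N)))

not W = not False = True
V iff S = False iff True = False
not H = not True = False
not N = not True = False
not H or not N = False or False = False
M iff (not H or not N) = True iff False = False
(V iff S) -> (M iff (not H or not N)) = False -> False = True
not W nand ((V iff S) -> (M iff (not H or not N))) = True nand True = False

The statement is false.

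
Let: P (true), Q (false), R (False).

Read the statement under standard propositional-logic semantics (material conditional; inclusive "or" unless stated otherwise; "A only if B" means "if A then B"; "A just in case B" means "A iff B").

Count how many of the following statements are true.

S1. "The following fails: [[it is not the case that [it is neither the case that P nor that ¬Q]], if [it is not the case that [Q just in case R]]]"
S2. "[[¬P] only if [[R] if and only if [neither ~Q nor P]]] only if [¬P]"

S1: Parsed as ¬(¬(Q ↔ R) → ¬(P ↓ ¬Q))

Q ↔ R = F ↔ F = T
¬(Q ↔ R) = ¬T = F
¬Q = ¬F = T
P ↓ ¬Q = T ↓ T = F
¬(P ↓ ¬Q) = ¬F = T
¬(Q ↔ R) → ¬(P ↓ ¬Q) = F → T = T
¬(¬(Q ↔ R) → ¬(P ↓ ¬Q)) = ¬T = F
Hence S1 is false.

S2: Parsed as (¬P → (R ↔ (¬Q ↓ P))) → ¬P

¬P = ¬T = F
¬Q = ¬F = T
¬Q ↓ P = T ↓ T = F
R ↔ (¬Q ↓ P) = F ↔ F = T
¬P → (R ↔ (¬Q ↓ P)) = F → T = T
¬P = ¬T = F
(¬P → (R ↔ (¬Q ↓ P))) → ¬P = T → F = F
Thus S2 is false.

True statements: 0 (none).

0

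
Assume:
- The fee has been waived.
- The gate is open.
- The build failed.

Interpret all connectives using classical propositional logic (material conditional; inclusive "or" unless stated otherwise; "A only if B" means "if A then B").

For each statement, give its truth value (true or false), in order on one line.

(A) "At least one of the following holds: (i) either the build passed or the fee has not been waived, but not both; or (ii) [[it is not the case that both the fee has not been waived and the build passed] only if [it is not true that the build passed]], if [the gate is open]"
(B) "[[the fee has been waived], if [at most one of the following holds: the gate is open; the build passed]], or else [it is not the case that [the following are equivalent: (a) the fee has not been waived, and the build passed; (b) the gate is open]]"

(A) T / (B) T

Let H = "the build passed" (F), V = "the fee has been waived" (T), K = "the gate is open" (T).

(A): In symbols: (H xor ~V) | (K -> ((~V nand H) -> ~H))

~V = ~T = F
H xor ~V = F xor F = F
~V = ~T = F
~V nand H = F nand F = T
~H = ~F = T
(~V nand H) -> ~H = T -> T = T
K -> ((~V nand H) -> ~H) = T -> T = T
(H xor ~V) | (K -> ((~V nand H) -> ~H)) = F | T = T
Thus (A) is true.

(B): Parsed as ((K nand H) -> V) | ~((~V & H) <-> K)

K nand H = T nand F = T
(K nand H) -> V = T -> T = T
~V = ~T = F
~V & H = F & F = F
(~V & H) <-> K = F <-> T = F
~((~V & H) <-> K) = ~F = T
((K nand H) -> V) | ~((~V & H) <-> K) = T | T = T
So (B) is true.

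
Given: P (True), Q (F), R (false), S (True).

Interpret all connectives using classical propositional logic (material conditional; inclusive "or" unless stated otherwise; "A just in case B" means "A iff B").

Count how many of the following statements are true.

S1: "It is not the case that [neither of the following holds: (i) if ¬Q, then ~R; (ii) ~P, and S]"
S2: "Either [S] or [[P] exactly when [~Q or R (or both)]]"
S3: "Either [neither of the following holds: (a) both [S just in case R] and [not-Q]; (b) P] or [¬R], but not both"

3

S1: This is not ((not Q -> not R) nor (not P and S)).

not Q = not False = True
not R = not False = True
not Q -> not R = True -> True = True
not P = not True = False
not P and S = False and True = False
(not Q -> not R) nor (not P and S) = True nor False = False
not ((not Q -> not R) nor (not P and S)) = not False = True
So S1 is true.

S2: In symbols: S or (P iff (not Q or R))

not Q = not False = True
not Q or R = True or False = True
P iff (not Q or R) = True iff True = True
S or (P iff (not Q or R)) = True or True = True
Hence S2 is true.

S3: In symbols: (((S iff R) and not Q) nor P) xor not R

S iff R = True iff False = False
not Q = not False = True
(S iff R) and not Q = False and True = False
((S iff R) and not Q) nor P = False nor True = False
not R = not False = True
(((S iff R) and not Q) nor P) xor not R = False xor True = True
Thus S3 is true.

Count: 3.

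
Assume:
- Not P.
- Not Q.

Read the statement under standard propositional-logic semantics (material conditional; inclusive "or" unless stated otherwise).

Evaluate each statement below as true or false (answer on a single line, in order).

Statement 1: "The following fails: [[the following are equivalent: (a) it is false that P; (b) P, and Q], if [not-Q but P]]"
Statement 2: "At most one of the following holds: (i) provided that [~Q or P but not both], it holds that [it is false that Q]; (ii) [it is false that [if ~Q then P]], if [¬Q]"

Statement 1 false; Statement 2 false

Statement 1: Parsed as ¬((¬Q ∧ P) → (¬P ↔ (P ∧ Q)))

¬Q = ¬F = T
¬Q ∧ P = T ∧ F = F
¬P = ¬F = T
P ∧ Q = F ∧ F = F
¬P ↔ (P ∧ Q) = T ↔ F = F
(¬Q ∧ P) → (¬P ↔ (P ∧ Q)) = F → F = T
¬((¬Q ∧ P) → (¬P ↔ (P ∧ Q))) = ¬T = F
Hence Statement 1 is false.

Statement 2: Formalization: ((¬Q ⊕ P) → ¬Q) ↑ (¬Q → ¬(¬Q → P))

¬Q = ¬F = T
¬Q ⊕ P = T ⊕ F = T
¬Q = ¬F = T
(¬Q ⊕ P) → ¬Q = T → T = T
¬Q = ¬F = T
¬Q = ¬F = T
¬Q → P = T → F = F
¬(¬Q → P) = ¬F = T
¬Q → ¬(¬Q → P) = T → T = T
((¬Q ⊕ P) → ¬Q) ↑ (¬Q → ¬(¬Q → P)) = T ↑ T = F
So Statement 2 is false.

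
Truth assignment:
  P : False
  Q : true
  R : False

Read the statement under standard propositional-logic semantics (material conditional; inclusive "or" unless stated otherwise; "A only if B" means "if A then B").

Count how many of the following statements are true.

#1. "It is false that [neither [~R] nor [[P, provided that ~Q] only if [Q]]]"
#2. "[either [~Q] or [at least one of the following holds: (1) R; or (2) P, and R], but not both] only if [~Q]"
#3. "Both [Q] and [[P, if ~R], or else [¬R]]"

3

#1: Formalization: ¬(¬R ↓ ((¬Q → P) → Q))

¬R = ¬F = T
¬Q = ¬T = F
¬Q → P = F → F = T
(¬Q → P) → Q = T → T = T
¬R ↓ ((¬Q → P) → Q) = T ↓ T = F
¬(¬R ↓ ((¬Q → P) → Q)) = ¬F = T
Thus #1 is true.

#2: In symbols: (¬Q ⊕ (R ∨ (P ∧ R))) → ¬Q

¬Q = ¬T = F
P ∧ R = F ∧ F = F
R ∨ (P ∧ R) = F ∨ F = F
¬Q ⊕ (R ∨ (P ∧ R)) = F ⊕ F = F
¬Q = ¬T = F
(¬Q ⊕ (R ∨ (P ∧ R))) → ¬Q = F → F = T
So #2 is true.

#3: In symbols: Q ∧ ((¬R → P) ∨ ¬R)

¬R = ¬F = T
¬R → P = T → F = F
¬R = ¬F = T
(¬R → P) ∨ ¬R = F ∨ T = T
Q ∧ ((¬R → P) ∨ ¬R) = T ∧ T = T
Thus #3 is true.

3 of the 3 statements are true.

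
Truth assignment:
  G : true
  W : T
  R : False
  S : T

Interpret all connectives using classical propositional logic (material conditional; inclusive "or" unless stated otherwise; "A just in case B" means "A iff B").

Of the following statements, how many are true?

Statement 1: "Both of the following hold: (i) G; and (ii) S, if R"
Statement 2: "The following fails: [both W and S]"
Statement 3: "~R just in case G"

Statement 1: In symbols: G and (R -> S)

R -> S = False -> True = True
G and (R -> S) = True and True = True
So Statement 1 is true.

Statement 2: Parsed as not (W and S)

W and S = True and True = True
not (W and S) = not True = False
Hence Statement 2 is false.

Statement 3: Parsed as not R iff G

not R = not False = True
not R iff G = True iff True = True
Thus Statement 3 is true.

True statements: 2 (Statement 1, Statement 3).

2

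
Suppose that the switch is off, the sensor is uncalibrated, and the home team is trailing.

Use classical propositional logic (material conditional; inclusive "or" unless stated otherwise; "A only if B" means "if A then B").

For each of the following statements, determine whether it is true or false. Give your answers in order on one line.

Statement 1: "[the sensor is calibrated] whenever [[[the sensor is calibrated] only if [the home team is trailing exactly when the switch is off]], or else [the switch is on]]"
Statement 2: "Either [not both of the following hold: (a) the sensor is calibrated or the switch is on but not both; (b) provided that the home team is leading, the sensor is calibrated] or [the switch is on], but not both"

Let H = "the sensor is calibrated" (F), G = "the home team is leading" (F), V = "the switch is on" (F).

Statement 1: In symbols: ((H -> (~G <-> ~V)) | V) -> H

~G = ~F = T
~V = ~F = T
~G <-> ~V = T <-> T = T
H -> (~G <-> ~V) = F -> T = T
(H -> (~G <-> ~V)) | V = T | F = T
((H -> (~G <-> ~V)) | V) -> H = T -> F = F
Hence Statement 1 is false.

Statement 2: This is ((H xor V) nand (G -> H)) xor V.

H xor V = F xor F = F
G -> H = F -> F = T
(H xor V) nand (G -> H) = F nand T = T
((H xor V) nand (G -> H)) xor V = T xor F = T
Hence Statement 2 is true.

Statement 1 false; Statement 2 true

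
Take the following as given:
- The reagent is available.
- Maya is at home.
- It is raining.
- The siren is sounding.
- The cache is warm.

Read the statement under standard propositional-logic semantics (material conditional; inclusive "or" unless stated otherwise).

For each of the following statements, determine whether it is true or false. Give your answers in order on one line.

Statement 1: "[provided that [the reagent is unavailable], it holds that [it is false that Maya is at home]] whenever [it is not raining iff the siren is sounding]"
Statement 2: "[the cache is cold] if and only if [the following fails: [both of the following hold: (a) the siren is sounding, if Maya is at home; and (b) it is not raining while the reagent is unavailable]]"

Let P = "it is raining" (True), M = "the siren is sounding" (True), D = "the reagent is available" (True), W = "Maya is at home" (True), G = "the cache is warm" (True).

Statement 1: Parsed as (not P iff M) -> (not D -> not W)

not P = not True = False
not P iff M = False iff True = False
not D = not True = False
not W = not True = False
not D -> not W = False -> False = True
(not P iff M) -> (not D -> not W) = False -> True = True
Thus Statement 1 is true.

Statement 2: Parsed as not G iff not ((W -> M) and (not P and not D))

not G = not True = False
W -> M = True -> True = True
not P = not True = False
not D = not True = False
not P and not D = False and False = False
(W -> M) and (not P and not D) = True and False = False
not ((W -> M) and (not P and not D)) = not False = True
not G iff not ((W -> M) and (not P and not D)) = False iff True = False
Hence Statement 2 is false.

Statement 1 True, Statement 2 False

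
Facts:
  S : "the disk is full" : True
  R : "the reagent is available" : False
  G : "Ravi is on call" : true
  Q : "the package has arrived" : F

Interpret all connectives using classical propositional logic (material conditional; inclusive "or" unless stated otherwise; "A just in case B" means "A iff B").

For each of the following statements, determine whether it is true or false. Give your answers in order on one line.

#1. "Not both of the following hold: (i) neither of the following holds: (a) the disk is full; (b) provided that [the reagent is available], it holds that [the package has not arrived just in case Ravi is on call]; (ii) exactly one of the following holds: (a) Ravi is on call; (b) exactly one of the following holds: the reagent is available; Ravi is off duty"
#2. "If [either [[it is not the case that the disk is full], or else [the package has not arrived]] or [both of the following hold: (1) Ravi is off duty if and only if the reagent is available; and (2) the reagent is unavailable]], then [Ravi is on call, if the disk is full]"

#1 True, #2 True

#1: This is (S ↓ (R → (¬Q ↔ G))) ↑ (G ⊕ (R ⊕ ¬G)).

¬Q = ¬F = T
¬Q ↔ G = T ↔ T = T
R → (¬Q ↔ G) = F → T = T
S ↓ (R → (¬Q ↔ G)) = T ↓ T = F
¬G = ¬T = F
R ⊕ ¬G = F ⊕ F = F
G ⊕ (R ⊕ ¬G) = T ⊕ F = T
(S ↓ (R → (¬Q ↔ G))) ↑ (G ⊕ (R ⊕ ¬G)) = F ↑ T = T
Thus #1 is true.

#2: This is ((¬S ∨ ¬Q) ∨ ((¬G ↔ R) ∧ ¬R)) → (S → G).

¬S = ¬T = F
¬Q = ¬F = T
¬S ∨ ¬Q = F ∨ T = T
¬G = ¬T = F
¬G ↔ R = F ↔ F = T
¬R = ¬F = T
(¬G ↔ R) ∧ ¬R = T ∧ T = T
(¬S ∨ ¬Q) ∨ ((¬G ↔ R) ∧ ¬R) = T ∨ T = T
S → G = T → T = T
((¬S ∨ ¬Q) ∨ ((¬G ↔ R) ∧ ¬R)) → (S → G) = T → T = T
So #2 is true.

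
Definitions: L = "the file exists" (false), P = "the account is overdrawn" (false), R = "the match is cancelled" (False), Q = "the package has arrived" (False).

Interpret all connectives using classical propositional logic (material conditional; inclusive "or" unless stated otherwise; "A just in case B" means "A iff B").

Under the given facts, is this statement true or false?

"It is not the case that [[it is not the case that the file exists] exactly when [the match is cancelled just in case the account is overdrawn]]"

False.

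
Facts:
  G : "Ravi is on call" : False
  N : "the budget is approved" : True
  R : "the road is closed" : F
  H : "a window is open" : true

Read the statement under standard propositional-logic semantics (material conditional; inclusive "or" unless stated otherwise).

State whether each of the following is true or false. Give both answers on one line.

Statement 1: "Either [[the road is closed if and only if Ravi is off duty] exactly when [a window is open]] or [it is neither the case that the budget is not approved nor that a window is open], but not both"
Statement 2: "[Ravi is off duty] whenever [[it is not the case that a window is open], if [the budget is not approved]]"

Statement 1 False; Statement 2 True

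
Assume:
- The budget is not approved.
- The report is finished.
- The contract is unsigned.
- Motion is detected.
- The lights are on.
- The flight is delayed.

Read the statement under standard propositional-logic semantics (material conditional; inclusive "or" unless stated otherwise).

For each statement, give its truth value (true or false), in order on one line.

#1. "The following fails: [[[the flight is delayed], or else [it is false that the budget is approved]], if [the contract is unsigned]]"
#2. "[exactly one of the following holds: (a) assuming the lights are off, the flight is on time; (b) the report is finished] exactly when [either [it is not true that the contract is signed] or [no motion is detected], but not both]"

Let S = "the contract is signed" (F), G = "the flight is delayed" (T), Q = "the budget is approved" (F), K = "the lights are on" (T), M = "the report is finished" (T), D = "motion is detected" (T).

#1: In symbols: ¬(¬S → (G ∨ ¬Q))

¬S = ¬F = T
¬Q = ¬F = T
G ∨ ¬Q = T ∨ T = T
¬S → (G ∨ ¬Q) = T → T = T
¬(¬S → (G ∨ ¬Q)) = ¬T = F
So #1 is false.

#2: Parsed as ((¬K → ¬G) ⊕ M) ↔ (¬S ⊕ ¬D)

¬K = ¬T = F
¬G = ¬T = F
¬K → ¬G = F → F = T
(¬K → ¬G) ⊕ M = T ⊕ T = F
¬S = ¬F = T
¬D = ¬T = F
¬S ⊕ ¬D = T ⊕ F = T
((¬K → ¬G) ⊕ M) ↔ (¬S ⊕ ¬D) = F ↔ T = F
Hence #2 is false.

#1 false; #2 false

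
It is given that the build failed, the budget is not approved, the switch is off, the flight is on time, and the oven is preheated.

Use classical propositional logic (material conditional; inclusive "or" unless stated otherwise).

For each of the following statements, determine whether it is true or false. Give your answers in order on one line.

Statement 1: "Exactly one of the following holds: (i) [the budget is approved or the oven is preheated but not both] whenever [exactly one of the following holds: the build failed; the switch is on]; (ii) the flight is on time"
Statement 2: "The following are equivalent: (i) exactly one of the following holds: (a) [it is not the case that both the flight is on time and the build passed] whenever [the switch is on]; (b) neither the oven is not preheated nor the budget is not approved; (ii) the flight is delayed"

Statement 1 False; Statement 2 False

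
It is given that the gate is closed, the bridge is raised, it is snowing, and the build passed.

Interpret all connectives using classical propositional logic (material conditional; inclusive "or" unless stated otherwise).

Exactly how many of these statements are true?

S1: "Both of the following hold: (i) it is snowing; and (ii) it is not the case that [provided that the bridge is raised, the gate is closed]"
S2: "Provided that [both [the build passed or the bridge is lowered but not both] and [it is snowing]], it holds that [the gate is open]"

Let R = "it is snowing" (True), Q = "the bridge is raised" (True), P = "the gate is open" (False), S = "the build passed" (True).

S1: Parsed as R and not (Q -> not P)

not P = not False = True
Q -> not P = True -> True = True
not (Q -> not P) = not True = False
R and not (Q -> not P) = True and False = False
Thus S1 is false.

S2: Formalization: ((S xor not Q) and R) -> P

not Q = not True = False
S xor not Q = True xor False = True
(S xor not Q) and R = True and True = True
((S xor not Q) and R) -> P = True -> False = False
Thus S2 is false.

Count: 0.

0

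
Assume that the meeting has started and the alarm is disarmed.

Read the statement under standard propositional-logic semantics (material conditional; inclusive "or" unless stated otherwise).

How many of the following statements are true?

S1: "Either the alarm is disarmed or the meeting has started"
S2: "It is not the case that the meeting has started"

Let V = "the alarm is armed" (False), U = "the meeting has started" (True).

S1: This is not V or U.

not V = not False = True
not V or U = True or True = True
So S1 is true.

S2: Formalization: not U

not U = not True = False
Hence S2 is false.

True statements: 1 (S1).

1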